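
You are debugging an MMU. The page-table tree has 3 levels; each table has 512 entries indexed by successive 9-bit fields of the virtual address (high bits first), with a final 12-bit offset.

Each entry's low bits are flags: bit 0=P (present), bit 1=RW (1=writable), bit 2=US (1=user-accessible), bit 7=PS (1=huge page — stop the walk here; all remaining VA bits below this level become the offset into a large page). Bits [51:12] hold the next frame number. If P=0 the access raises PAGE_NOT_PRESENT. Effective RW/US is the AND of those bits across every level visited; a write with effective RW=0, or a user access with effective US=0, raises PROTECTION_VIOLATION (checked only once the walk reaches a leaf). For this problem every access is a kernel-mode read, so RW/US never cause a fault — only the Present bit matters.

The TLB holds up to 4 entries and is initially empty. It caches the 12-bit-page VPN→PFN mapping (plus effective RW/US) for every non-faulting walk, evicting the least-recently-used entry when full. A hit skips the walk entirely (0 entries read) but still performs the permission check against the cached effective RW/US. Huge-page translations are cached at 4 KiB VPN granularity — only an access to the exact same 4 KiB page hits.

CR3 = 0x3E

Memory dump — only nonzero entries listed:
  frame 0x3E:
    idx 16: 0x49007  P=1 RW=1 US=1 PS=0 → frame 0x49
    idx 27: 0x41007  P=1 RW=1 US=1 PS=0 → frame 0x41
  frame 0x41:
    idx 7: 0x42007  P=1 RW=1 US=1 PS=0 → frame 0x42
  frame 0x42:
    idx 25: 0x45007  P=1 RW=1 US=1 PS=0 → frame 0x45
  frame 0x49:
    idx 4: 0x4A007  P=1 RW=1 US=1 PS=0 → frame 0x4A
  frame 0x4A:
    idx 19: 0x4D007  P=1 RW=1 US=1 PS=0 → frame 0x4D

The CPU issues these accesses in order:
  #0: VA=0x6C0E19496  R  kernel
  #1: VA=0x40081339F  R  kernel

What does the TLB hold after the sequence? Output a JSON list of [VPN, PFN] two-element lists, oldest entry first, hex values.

Trace:
#0 VA=0x6C0E19496 (r,kernel):
  L0 @0x3E[27] → 0x41007  P=1,RW=1,US=1,PS=0
  L1 @0x41[7] → 0x42007  P=1,RW=1,US=1,PS=0
  L2 @0x42[25] → 0x45007  P=1,RW=1,US=1,PS=0
  → PA=0x45496  (3 entries read)
#1 VA=0x40081339F (r,kernel):
  L0 @0x3E[16] → 0x49007  P=1,RW=1,US=1,PS=0
  L1 @0x49[4] → 0x4A007  P=1,RW=1,US=1,PS=0
  L2 @0x4A[19] → 0x4D007  P=1,RW=1,US=1,PS=0
  → PA=0x4D39F  (3 entries read)

TLB: [["0x6C0E19", "0x45"], ["0x400813", "0x4D"]]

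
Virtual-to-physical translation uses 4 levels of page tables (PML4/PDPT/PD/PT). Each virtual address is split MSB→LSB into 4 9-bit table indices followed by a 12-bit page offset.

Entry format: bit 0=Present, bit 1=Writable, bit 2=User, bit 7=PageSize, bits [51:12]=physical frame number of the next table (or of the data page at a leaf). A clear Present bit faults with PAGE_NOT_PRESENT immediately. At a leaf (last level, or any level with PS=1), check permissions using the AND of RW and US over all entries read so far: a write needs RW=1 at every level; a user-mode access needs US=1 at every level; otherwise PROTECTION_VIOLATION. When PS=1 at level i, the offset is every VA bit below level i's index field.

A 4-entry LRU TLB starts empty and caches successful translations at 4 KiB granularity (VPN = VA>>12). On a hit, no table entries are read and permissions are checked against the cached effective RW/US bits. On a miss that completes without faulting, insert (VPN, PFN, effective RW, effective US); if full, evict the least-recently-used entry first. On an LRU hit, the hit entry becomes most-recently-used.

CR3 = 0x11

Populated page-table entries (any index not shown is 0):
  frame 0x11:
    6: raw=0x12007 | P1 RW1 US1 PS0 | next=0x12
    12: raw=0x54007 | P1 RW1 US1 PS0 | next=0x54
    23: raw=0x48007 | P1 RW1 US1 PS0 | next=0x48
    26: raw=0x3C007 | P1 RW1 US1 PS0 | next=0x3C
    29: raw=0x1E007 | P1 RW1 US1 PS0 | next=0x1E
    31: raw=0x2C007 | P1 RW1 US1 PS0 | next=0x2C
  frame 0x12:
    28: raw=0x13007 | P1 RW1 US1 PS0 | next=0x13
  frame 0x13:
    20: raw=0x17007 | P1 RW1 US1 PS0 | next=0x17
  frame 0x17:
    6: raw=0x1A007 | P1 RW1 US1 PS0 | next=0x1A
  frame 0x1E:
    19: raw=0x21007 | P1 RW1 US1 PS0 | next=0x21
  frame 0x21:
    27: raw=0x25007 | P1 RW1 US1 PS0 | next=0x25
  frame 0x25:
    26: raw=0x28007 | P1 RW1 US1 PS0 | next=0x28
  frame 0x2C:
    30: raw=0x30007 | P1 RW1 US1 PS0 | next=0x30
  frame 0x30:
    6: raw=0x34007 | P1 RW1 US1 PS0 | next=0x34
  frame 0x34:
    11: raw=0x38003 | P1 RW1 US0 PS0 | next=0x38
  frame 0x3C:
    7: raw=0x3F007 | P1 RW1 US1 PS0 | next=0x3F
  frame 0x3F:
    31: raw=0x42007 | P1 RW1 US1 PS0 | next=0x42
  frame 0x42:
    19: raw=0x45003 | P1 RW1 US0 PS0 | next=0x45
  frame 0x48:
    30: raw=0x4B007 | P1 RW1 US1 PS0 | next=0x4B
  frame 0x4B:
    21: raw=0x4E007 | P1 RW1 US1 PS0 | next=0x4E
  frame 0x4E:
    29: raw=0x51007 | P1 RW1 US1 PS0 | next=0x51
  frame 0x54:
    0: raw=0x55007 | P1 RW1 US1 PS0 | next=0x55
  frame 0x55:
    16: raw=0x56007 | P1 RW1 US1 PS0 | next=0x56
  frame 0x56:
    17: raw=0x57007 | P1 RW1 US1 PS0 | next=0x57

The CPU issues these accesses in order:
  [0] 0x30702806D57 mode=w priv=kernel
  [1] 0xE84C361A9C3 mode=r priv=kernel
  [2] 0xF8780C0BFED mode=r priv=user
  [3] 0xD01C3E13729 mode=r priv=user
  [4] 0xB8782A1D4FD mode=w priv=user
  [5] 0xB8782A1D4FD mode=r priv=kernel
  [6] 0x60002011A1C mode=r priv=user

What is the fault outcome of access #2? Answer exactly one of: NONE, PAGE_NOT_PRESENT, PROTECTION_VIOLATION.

Per-access translation:
#0 VA=0x30702806D57 (w,kernel):
  L0: frame=0x11 idx=6 entry=0x12007 [P=1 RW=1 US=1 PS=0]
  L1: frame=0x12 idx=28 entry=0x13007 [P=1 RW=1 US=1 PS=0]
  L2: frame=0x13 idx=20 entry=0x17007 [P=1 RW=1 US=1 PS=0]
  L3: frame=0x17 idx=6 entry=0x1A007 [P=1 RW=1 US=1 PS=0]
  ⇒ phys 0x1AD57  [4 reads]
#1 VA=0xE84C361A9C3 (r,kernel):
  L0: frame=0x11 idx=29 entry=0x1E007 [P=1 RW=1 US=1 PS=0]
  L1: frame=0x1E idx=19 entry=0x21007 [P=1 RW=1 US=1 PS=0]
  L2: frame=0x21 idx=27 entry=0x25007 [P=1 RW=1 US=1 PS=0]
  L3: frame=0x25 idx=26 entry=0x28007 [P=1 RW=1 US=1 PS=0]
  ⇒ phys 0x289C3  [4 reads]
#2 VA=0xF8780C0BFED (r,user):
  L0: frame=0x11 idx=31 entry=0x2C007 [P=1 RW=1 US=1 PS=0]
  L1: frame=0x2C idx=30 entry=0x30007 [P=1 RW=1 US=1 PS=0]
  L2: frame=0x30 idx=6 entry=0x34007 [P=1 RW=1 US=1 PS=0]
  L3: frame=0x34 idx=11 entry=0x38003 [P=1 RW=1 US=0 PS=0]
  ✗ PROTECTION_VIOLATION  [4 reads]
#3 VA=0xD01C3E13729 (r,user):
  L0: frame=0x11 idx=26 entry=0x3C007 [P=1 RW=1 US=1 PS=0]
  L1: frame=0x3C idx=7 entry=0x3F007 [P=1 RW=1 US=1 PS=0]
  L2: frame=0x3F idx=31 entry=0x42007 [P=1 RW=1 US=1 PS=0]
  L3: frame=0x42 idx=19 entry=0x45003 [P=1 RW=1 US=0 PS=0]
  ✗ PROTECTION_VIOLATION  [4 reads]
#4 VA=0xB8782A1D4FD (w,user):
  L0: frame=0x11 idx=23 entry=0x48007 [P=1 RW=1 US=1 PS=0]
  L1: frame=0x48 idx=30 entry=0x4B007 [P=1 RW=1 US=1 PS=0]
  L2: frame=0x4B idx=21 entry=0x4E007 [P=1 RW=1 US=1 PS=0]
  L3: frame=0x4E idx=29 entry=0x51007 [P=1 RW=1 US=1 PS=0]
  ⇒ phys 0x514FD  [4 reads]
#5 VA=0xB8782A1D4FD (r,kernel):
  TLB hit vpn=0xB8782A1D → PA=0x514FD
#6 VA=0x60002011A1C (r,user):
  L0: frame=0x11 idx=12 entry=0x54007 [P=1 RW=1 US=1 PS=0]
  L1: frame=0x54 idx=0 entry=0x55007 [P=1 RW=1 US=1 PS=0]
  L2: frame=0x55 idx=16 entry=0x56007 [P=1 RW=1 US=1 PS=0]
  L3: frame=0x56 idx=17 entry=0x57007 [P=1 RW=1 US=1 PS=0]
  ⇒ phys 0x57A1C  [4 reads]

Access #2 fault: PROTECTION_VIOLATION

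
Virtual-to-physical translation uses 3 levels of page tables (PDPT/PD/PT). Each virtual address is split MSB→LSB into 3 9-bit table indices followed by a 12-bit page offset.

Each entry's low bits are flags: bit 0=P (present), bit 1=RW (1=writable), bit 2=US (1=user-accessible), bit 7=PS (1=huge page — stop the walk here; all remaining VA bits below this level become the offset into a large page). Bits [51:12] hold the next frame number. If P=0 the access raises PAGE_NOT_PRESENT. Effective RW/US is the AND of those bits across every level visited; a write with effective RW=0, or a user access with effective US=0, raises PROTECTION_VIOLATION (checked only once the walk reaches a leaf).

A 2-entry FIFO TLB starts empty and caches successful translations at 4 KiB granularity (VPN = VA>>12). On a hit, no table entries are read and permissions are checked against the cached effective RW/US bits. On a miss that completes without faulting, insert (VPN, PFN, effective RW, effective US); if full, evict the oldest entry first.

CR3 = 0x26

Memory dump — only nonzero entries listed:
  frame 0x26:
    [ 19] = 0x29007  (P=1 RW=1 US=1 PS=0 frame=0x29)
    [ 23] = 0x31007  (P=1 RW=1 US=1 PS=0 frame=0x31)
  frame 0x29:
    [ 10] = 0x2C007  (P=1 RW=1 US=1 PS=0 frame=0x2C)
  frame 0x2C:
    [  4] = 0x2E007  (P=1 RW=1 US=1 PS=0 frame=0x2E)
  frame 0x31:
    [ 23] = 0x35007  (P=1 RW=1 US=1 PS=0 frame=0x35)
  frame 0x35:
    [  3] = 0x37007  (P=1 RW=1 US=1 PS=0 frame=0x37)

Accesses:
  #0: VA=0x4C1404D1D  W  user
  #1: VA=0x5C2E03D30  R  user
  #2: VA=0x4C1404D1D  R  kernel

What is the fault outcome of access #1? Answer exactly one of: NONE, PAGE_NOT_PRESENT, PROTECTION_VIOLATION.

Walk each access:
#0 VA=0x4C1404D1D (w,user):
  L0 @0x26[19] → 0x29007  P=1,RW=1,US=1,PS=0
  L1 @0x29[10] → 0x2C007  P=1,RW=1,US=1,PS=0
  L2 @0x2C[4] → 0x2E007  P=1,RW=1,US=1,PS=0
  ✓ 0x2ED1D  — 3 lookups
#1 VA=0x5C2E03D30 (r,user):
  L0 @0x26[23] → 0x31007  P=1,RW=1,US=1,PS=0
  L1 @0x31[23] → 0x35007  P=1,RW=1,US=1,PS=0
  L2 @0x35[3] → 0x37007  P=1,RW=1,US=1,PS=0
  ✓ 0x37D30  — 3 lookups
#2 VA=0x4C1404D1D (r,kernel):
  TLB hit vpn=0x4C1404 → PA=0x2ED1D

Access #1 fault: NONE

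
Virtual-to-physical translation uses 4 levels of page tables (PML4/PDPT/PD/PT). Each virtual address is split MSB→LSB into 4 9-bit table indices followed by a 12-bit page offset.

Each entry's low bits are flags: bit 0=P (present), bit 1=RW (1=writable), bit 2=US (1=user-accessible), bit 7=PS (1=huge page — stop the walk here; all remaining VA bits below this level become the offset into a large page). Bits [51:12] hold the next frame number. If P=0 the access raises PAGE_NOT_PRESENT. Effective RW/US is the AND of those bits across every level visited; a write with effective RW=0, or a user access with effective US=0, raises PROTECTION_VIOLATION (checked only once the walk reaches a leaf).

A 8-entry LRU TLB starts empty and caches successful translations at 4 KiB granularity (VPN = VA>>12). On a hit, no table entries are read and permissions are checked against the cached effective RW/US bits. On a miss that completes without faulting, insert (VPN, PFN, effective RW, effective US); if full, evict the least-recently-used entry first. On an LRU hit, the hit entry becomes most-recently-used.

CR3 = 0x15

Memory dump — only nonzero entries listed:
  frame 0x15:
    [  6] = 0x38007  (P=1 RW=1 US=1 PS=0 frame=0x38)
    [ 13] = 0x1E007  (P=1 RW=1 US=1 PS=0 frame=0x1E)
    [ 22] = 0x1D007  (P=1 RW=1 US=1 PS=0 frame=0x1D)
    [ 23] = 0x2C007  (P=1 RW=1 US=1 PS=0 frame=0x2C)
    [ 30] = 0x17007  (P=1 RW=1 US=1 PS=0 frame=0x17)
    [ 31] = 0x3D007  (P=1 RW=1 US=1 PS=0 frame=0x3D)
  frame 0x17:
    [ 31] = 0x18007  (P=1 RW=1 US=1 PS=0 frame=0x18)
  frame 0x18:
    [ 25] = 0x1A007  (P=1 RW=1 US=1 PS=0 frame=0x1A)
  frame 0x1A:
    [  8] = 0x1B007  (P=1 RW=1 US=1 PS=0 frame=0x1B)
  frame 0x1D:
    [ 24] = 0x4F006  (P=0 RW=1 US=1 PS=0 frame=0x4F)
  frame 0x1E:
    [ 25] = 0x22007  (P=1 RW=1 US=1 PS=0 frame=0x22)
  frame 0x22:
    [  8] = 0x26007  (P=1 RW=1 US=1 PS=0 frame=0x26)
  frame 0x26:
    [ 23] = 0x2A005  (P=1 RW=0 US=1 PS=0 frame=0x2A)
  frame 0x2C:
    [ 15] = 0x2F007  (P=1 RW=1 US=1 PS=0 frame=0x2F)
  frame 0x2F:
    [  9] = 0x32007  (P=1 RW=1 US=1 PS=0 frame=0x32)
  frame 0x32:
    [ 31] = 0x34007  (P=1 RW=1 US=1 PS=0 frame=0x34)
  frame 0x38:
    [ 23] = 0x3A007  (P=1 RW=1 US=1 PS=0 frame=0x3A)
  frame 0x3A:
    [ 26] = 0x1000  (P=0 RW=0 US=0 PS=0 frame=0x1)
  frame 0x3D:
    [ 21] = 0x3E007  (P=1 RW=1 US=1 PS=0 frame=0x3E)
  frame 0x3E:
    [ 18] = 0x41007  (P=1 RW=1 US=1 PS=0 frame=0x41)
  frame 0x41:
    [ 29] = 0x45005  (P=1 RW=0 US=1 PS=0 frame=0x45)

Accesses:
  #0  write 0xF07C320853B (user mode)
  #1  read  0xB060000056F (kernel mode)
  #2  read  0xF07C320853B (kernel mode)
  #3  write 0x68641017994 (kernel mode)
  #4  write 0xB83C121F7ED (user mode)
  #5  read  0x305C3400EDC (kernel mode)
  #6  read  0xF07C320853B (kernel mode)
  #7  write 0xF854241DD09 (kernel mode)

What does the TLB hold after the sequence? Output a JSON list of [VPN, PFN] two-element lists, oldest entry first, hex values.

Per-access translation:
#0 VA=0xF07C320853B (w,user):
  lvl0: tbl 0x15, slot 30 ⇒ 0x17007 (P1/RW1/US1/PS0)
  lvl1: tbl 0x17, slot 31 ⇒ 0x18007 (P1/RW1/US1/PS0)
  lvl2: tbl 0x18, slot 25 ⇒ 0x1A007 (P1/RW1/US1/PS0)
  lvl3: tbl 0x1A, slot 8 ⇒ 0x1B007 (P1/RW1/US1/PS0)
  ⇒ phys 0x1B53B  [4 reads]
#1 VA=0xB060000056F (r,kernel):
  lvl0: tbl 0x15, slot 22 ⇒ 0x1D007 (P1/RW1/US1/PS0)
  lvl1: tbl 0x1D, slot 24 ⇒ 0x4F006 (P0/RW1/US1/PS0)
  → PAGE_NOT_PRESENT  (2 entries read)
#2 VA=0xF07C320853B (r,kernel):
  TLB hit vpn=0xF07C3208 → PA=0x1B53B
#3 VA=0x68641017994 (w,kernel):
  lvl0: tbl 0x15, slot 13 ⇒ 0x1E007 (P1/RW1/US1/PS0)
  lvl1: tbl 0x1E, slot 25 ⇒ 0x22007 (P1/RW1/US1/PS0)
  lvl2: tbl 0x22, slot 8 ⇒ 0x26007 (P1/RW1/US1/PS0)
  lvl3: tbl 0x26, slot 23 ⇒ 0x2A005 (P1/RW0/US1/PS0)
  → PROTECTION_VIOLATION  (4 entries read)
#4 VA=0xB83C121F7ED (w,user):
  lvl0: tbl 0x15, slot 23 ⇒ 0x2C007 (P1/RW1/US1/PS0)
  lvl1: tbl 0x2C, slot 15 ⇒ 0x2F007 (P1/RW1/US1/PS0)
  lvl2: tbl 0x2F, slot 9 ⇒ 0x32007 (P1/RW1/US1/PS0)
  lvl3: tbl 0x32, slot 31 ⇒ 0x34007 (P1/RW1/US1/PS0)
  ⇒ phys 0x347ED  [4 reads]
#5 VA=0x305C3400EDC (r,kernel):
  lvl0: tbl 0x15, slot 6 ⇒ 0x38007 (P1/RW1/US1/PS0)
  lvl1: tbl 0x38, slot 23 ⇒ 0x3A007 (P1/RW1/US1/PS0)
  lvl2: tbl 0x3A, slot 26 ⇒ 0x1000 (P0/RW0/US0/PS0)
  → PAGE_NOT_PRESENT  (3 entries read)
#6 VA=0xF07C320853B (r,kernel):
  TLB hit vpn=0xF07C3208 → PA=0x1B53B
#7 VA=0xF854241DD09 (w,kernel):
  lvl0: tbl 0x15, slot 31 ⇒ 0x3D007 (P1/RW1/US1/PS0)
  lvl1: tbl 0x3D, slot 21 ⇒ 0x3E007 (P1/RW1/US1/PS0)
  lvl2: tbl 0x3E, slot 18 ⇒ 0x41007 (P1/RW1/US1/PS0)
  lvl3: tbl 0x41, slot 29 ⇒ 0x45005 (P1/RW0/US1/PS0)
  → PROTECTION_VIOLATION  (4 entries read)

TLB: [["0xB83C121F", "0x34"], ["0xF07C3208", "0x1B"]]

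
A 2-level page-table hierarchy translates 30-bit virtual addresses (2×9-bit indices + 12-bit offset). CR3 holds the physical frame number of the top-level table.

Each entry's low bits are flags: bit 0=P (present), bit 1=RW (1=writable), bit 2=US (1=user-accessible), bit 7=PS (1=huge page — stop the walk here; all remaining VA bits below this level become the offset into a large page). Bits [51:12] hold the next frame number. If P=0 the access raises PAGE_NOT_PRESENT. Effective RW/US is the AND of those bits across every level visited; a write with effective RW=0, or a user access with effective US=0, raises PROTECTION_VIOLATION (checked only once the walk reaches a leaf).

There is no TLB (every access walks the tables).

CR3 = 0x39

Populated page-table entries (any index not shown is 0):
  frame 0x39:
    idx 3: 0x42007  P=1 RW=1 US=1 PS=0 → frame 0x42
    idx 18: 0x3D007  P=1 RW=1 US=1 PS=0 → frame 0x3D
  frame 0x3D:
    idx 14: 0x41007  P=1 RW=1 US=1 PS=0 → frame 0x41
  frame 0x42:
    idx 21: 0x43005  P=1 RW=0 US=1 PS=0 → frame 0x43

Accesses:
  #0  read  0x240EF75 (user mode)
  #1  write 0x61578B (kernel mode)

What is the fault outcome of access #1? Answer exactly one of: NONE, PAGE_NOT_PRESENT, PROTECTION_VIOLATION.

Walk each access:
#0 VA=0x240EF75 (r,user):
  lvl0: tbl 0x39, slot 18 ⇒ 0x3D007 (P1/RW1/US1/PS0)
  lvl1: tbl 0x3D, slot 14 ⇒ 0x41007 (P1/RW1/US1/PS0)
  ⇒ phys 0x41F75  [2 reads]
#1 VA=0x61578B (w,kernel):
  lvl0: tbl 0x39, slot 3 ⇒ 0x42007 (P1/RW1/US1/PS0)
  lvl1: tbl 0x42, slot 21 ⇒ 0x43005 (P1/RW0/US1/PS0)
  ✗ PROTECTION_VIOLATION  [2 reads]

Access #1 fault: PROTECTION_VIOLATION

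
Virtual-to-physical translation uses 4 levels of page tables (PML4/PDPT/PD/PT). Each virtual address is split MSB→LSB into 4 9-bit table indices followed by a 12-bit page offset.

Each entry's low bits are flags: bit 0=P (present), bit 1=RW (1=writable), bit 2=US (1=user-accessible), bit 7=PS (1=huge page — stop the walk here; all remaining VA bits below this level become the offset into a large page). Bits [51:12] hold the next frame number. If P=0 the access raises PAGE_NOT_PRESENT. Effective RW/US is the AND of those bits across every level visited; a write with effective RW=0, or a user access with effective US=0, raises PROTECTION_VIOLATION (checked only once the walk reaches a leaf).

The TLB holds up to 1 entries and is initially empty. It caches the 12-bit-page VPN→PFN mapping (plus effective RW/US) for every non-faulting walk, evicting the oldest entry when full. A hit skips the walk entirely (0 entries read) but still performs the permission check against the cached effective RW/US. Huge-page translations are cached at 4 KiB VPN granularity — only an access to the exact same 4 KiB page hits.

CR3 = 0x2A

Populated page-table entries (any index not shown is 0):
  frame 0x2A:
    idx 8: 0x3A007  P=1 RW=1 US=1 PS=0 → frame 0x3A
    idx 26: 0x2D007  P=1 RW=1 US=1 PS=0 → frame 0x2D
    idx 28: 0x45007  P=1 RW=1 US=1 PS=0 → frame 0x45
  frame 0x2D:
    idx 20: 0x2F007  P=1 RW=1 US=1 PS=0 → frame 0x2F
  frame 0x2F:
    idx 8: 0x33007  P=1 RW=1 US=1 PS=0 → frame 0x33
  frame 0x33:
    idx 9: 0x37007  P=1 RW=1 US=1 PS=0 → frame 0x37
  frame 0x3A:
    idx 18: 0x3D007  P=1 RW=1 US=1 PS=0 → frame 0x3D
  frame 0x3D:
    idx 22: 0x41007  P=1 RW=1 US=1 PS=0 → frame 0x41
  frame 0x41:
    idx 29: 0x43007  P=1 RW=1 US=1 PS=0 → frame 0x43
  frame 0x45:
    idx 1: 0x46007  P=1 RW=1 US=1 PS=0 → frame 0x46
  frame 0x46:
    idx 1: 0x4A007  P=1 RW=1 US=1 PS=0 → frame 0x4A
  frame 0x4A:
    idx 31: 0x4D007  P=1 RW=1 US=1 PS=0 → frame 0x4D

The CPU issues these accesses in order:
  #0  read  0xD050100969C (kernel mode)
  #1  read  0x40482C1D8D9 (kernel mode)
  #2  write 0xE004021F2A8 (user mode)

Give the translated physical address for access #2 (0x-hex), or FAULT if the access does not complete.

Trace:
#0 VA=0xD050100969C (r,kernel):
  lvl0: tbl 0x2A, slot 26 ⇒ 0x2D007 (P1/RW1/US1/PS0)
  lvl1: tbl 0x2D, slot 20 ⇒ 0x2F007 (P1/RW1/US1/PS0)
  lvl2: tbl 0x2F, slot 8 ⇒ 0x33007 (P1/RW1/US1/PS0)
  lvl3: tbl 0x33, slot 9 ⇒ 0x37007 (P1/RW1/US1/PS0)
  → PA=0x3769C  (4 entries read)
#1 VA=0x40482C1D8D9 (r,kernel):
  lvl0: tbl 0x2A, slot 8 ⇒ 0x3A007 (P1/RW1/US1/PS0)
  lvl1: tbl 0x3A, slot 18 ⇒ 0x3D007 (P1/RW1/US1/PS0)
  lvl2: tbl 0x3D, slot 22 ⇒ 0x41007 (P1/RW1/US1/PS0)
  lvl3: tbl 0x41, slot 29 ⇒ 0x43007 (P1/RW1/US1/PS0)
  → PA=0x438D9  (4 entries read)
#2 VA=0xE004021F2A8 (w,user):
  lvl0: tbl 0x2A, slot 28 ⇒ 0x45007 (P1/RW1/US1/PS0)
  lvl1: tbl 0x45, slot 1 ⇒ 0x46007 (P1/RW1/US1/PS0)
  lvl2: tbl 0x46, slot 1 ⇒ 0x4A007 (P1/RW1/US1/PS0)
  lvl3: tbl 0x4A, slot 31 ⇒ 0x4D007 (P1/RW1/US1/PS0)
  → PA=0x4D2A8  (4 entries read)

Access #2 PA: 0x4D2A8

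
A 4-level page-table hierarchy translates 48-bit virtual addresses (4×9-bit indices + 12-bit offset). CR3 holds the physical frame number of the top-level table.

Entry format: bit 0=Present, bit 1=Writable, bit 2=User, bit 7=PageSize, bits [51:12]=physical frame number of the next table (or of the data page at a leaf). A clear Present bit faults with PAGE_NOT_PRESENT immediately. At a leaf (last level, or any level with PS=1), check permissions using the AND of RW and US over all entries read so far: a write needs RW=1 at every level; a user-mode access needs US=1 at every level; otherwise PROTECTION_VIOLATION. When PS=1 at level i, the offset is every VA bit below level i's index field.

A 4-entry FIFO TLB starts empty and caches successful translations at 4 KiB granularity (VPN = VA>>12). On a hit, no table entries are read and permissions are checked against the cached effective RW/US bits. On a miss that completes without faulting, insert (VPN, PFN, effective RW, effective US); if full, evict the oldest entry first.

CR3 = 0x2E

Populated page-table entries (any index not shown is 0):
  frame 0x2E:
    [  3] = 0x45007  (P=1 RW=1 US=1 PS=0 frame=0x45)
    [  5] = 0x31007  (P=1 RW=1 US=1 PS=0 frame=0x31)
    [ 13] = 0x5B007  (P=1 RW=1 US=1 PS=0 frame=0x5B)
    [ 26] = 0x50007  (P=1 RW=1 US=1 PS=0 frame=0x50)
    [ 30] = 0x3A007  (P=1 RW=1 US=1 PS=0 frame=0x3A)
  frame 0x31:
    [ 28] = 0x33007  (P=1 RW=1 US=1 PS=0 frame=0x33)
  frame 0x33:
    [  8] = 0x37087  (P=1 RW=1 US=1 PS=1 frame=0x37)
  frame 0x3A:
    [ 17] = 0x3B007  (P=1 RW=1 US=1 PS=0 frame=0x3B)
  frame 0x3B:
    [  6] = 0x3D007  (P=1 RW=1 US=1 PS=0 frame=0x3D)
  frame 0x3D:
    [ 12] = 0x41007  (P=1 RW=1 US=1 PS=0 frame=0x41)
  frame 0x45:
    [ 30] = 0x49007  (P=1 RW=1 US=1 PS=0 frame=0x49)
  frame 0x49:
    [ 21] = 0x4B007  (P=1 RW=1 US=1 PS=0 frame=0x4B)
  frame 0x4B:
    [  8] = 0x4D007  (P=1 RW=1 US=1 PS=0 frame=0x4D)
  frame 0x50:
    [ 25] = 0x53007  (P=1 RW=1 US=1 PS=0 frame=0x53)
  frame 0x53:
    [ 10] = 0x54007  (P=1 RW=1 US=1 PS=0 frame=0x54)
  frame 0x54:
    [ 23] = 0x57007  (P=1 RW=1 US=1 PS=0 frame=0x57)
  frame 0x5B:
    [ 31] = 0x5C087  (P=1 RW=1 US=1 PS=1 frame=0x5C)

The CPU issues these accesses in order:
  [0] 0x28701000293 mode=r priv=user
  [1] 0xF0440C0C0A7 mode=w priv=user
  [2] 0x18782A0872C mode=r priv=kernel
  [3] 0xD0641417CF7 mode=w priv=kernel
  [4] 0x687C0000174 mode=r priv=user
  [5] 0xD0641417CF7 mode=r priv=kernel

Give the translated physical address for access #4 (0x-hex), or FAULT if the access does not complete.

Per-access translation:
#0 VA=0x28701000293 (r,user):
  L0: frame=0x2E idx=5 entry=0x31007 [P=1 RW=1 US=1 PS=0]
  L1: frame=0x31 idx=28 entry=0x33007 [P=1 RW=1 US=1 PS=0]
  L2: frame=0x33 idx=8 entry=0x37087 [P=1 RW=1 US=1 PS=1]
  ✓ 0x37293 (huge @L2)  — 3 lookups
#1 VA=0xF0440C0C0A7 (w,user):
  L0: frame=0x2E idx=30 entry=0x3A007 [P=1 RW=1 US=1 PS=0]
  L1: frame=0x3A idx=17 entry=0x3B007 [P=1 RW=1 US=1 PS=0]
  L2: frame=0x3B idx=6 entry=0x3D007 [P=1 RW=1 US=1 PS=0]
  L3: frame=0x3D idx=12 entry=0x41007 [P=1 RW=1 US=1 PS=0]
  ✓ 0x410A7  — 4 lookups
#2 VA=0x18782A0872C (r,kernel):
  L0: frame=0x2E idx=3 entry=0x45007 [P=1 RW=1 US=1 PS=0]
  L1: frame=0x45 idx=30 entry=0x49007 [P=1 RW=1 US=1 PS=0]
  L2: frame=0x49 idx=21 entry=0x4B007 [P=1 RW=1 US=1 PS=0]
  L3: frame=0x4B idx=8 entry=0x4D007 [P=1 RW=1 US=1 PS=0]
  ✓ 0x4D72C  — 4 lookups
#3 VA=0xD0641417CF7 (w,kernel):
  L0: frame=0x2E idx=26 entry=0x50007 [P=1 RW=1 US=1 PS=0]
  L1: frame=0x50 idx=25 entry=0x53007 [P=1 RW=1 US=1 PS=0]
  L2: frame=0x53 idx=10 entry=0x54007 [P=1 RW=1 US=1 PS=0]
  L3: frame=0x54 idx=23 entry=0x57007 [P=1 RW=1 US=1 PS=0]
  ✓ 0x57CF7  — 4 lookups
#4 VA=0x687C0000174 (r,user):
  L0: frame=0x2E idx=13 entry=0x5B007 [P=1 RW=1 US=1 PS=0]
  L1: frame=0x5B idx=31 entry=0x5C087 [P=1 RW=1 US=1 PS=1]
  ✓ 0x5C174 (huge @L1)  — 2 lookups
#5 VA=0xD0641417CF7 (r,kernel):
  TLB hit vpn=0xD0641417 → PA=0x57CF7

Access #4 PA: 0x5C174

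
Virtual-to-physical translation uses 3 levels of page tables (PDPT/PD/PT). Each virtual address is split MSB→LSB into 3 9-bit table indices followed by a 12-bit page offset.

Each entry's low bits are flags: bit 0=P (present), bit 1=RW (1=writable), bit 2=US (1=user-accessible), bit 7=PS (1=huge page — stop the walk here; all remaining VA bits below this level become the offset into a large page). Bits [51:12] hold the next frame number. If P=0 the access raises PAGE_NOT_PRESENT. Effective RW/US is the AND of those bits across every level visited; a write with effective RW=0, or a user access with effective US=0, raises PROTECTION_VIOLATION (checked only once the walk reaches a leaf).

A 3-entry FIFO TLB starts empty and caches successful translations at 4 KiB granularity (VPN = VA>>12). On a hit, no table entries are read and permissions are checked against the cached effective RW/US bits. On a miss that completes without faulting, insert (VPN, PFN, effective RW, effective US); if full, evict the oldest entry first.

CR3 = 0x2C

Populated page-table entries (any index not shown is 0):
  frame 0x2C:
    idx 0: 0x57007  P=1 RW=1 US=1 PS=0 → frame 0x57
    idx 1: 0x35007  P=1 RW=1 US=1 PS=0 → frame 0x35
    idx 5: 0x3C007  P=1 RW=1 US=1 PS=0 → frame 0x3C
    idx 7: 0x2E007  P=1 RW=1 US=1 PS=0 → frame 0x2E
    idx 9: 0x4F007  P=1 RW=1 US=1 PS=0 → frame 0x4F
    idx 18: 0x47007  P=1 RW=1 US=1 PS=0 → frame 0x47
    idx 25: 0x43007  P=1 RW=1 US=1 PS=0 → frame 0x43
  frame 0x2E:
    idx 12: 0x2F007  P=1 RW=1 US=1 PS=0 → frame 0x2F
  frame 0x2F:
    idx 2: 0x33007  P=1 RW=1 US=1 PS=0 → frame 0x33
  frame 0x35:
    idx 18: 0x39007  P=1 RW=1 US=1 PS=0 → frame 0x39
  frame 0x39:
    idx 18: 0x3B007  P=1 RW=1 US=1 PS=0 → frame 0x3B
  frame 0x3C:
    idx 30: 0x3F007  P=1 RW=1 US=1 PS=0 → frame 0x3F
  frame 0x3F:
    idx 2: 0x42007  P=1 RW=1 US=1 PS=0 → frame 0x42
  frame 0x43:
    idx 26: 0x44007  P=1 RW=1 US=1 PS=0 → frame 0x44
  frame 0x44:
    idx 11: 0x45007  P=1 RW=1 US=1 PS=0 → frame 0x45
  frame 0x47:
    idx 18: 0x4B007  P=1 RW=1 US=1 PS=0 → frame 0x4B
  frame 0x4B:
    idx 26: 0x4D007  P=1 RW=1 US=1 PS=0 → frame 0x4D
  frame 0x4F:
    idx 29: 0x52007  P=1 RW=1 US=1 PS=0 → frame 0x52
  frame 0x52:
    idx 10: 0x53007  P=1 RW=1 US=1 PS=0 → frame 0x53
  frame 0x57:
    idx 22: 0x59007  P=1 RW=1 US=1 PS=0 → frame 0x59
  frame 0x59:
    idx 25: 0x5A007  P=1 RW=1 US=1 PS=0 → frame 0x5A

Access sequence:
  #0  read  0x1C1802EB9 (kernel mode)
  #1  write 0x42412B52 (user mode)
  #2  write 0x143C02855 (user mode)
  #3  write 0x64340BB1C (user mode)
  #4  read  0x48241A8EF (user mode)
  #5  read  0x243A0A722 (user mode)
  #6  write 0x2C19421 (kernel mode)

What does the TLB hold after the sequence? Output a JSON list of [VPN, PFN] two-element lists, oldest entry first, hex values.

Trace:
#0 VA=0x1C1802EB9 (r,kernel):
  lvl0: tbl 0x2C, slot 7 ⇒ 0x2E007 (P1/RW1/US1/PS0)
  lvl1: tbl 0x2E, slot 12 ⇒ 0x2F007 (P1/RW1/US1/PS0)
  lvl2: tbl 0x2F, slot 2 ⇒ 0x33007 (P1/RW1/US1/PS0)
  ⇒ phys 0x33EB9  [3 reads]
#1 VA=0x42412B52 (w,user):
  lvl0: tbl 0x2C, slot 1 ⇒ 0x35007 (P1/RW1/US1/PS0)
  lvl1: tbl 0x35, slot 18 ⇒ 0x39007 (P1/RW1/US1/PS0)
  lvl2: tbl 0x39, slot 18 ⇒ 0x3B007 (P1/RW1/US1/PS0)
  ⇒ phys 0x3BB52  [3 reads]
#2 VA=0x143C02855 (w,user):
  lvl0: tbl 0x2C, slot 5 ⇒ 0x3C007 (P1/RW1/US1/PS0)
  lvl1: tbl 0x3C, slot 30 ⇒ 0x3F007 (P1/RW1/US1/PS0)
  lvl2: tbl 0x3F, slot 2 ⇒ 0x42007 (P1/RW1/US1/PS0)
  ⇒ phys 0x42855  [3 reads]
#3 VA=0x64340BB1C (w,user):
  lvl0: tbl 0x2C, slot 25 ⇒ 0x43007 (P1/RW1/US1/PS0)
  lvl1: tbl 0x43, slot 26 ⇒ 0x44007 (P1/RW1/US1/PS0)
  lvl2: tbl 0x44, slot 11 ⇒ 0x45007 (P1/RW1/US1/PS0)
  ⇒ phys 0x45B1C  [3 reads]
#4 VA=0x48241A8EF (r,user):
  lvl0: tbl 0x2C, slot 18 ⇒ 0x47007 (P1/RW1/US1/PS0)
  lvl1: tbl 0x47, slot 18 ⇒ 0x4B007 (P1/RW1/US1/PS0)
  lvl2: tbl 0x4B, slot 26 ⇒ 0x4D007 (P1/RW1/US1/PS0)
  ⇒ phys 0x4D8EF  [3 reads]
#5 VA=0x243A0A722 (r,user):
  lvl0: tbl 0x2C, slot 9 ⇒ 0x4F007 (P1/RW1/US1/PS0)
  lvl1: tbl 0x4F, slot 29 ⇒ 0x52007 (P1/RW1/US1/PS0)
  lvl2: tbl 0x52, slot 10 ⇒ 0x53007 (P1/RW1/US1/PS0)
  ⇒ phys 0x53722  [3 reads]
#6 VA=0x2C19421 (w,kernel):
  lvl0: tbl 0x2C, slot 0 ⇒ 0x57007 (P1/RW1/US1/PS0)
  lvl1: tbl 0x57, slot 22 ⇒ 0x59007 (P1/RW1/US1/PS0)
  lvl2: tbl 0x59, slot 25 ⇒ 0x5A007 (P1/RW1/US1/PS0)
  ⇒ phys 0x5A421  [3 reads]

TLB: [["0x48241A", "0x4D"], ["0x243A0A", "0x53"], ["0x2C19", "0x5A"]]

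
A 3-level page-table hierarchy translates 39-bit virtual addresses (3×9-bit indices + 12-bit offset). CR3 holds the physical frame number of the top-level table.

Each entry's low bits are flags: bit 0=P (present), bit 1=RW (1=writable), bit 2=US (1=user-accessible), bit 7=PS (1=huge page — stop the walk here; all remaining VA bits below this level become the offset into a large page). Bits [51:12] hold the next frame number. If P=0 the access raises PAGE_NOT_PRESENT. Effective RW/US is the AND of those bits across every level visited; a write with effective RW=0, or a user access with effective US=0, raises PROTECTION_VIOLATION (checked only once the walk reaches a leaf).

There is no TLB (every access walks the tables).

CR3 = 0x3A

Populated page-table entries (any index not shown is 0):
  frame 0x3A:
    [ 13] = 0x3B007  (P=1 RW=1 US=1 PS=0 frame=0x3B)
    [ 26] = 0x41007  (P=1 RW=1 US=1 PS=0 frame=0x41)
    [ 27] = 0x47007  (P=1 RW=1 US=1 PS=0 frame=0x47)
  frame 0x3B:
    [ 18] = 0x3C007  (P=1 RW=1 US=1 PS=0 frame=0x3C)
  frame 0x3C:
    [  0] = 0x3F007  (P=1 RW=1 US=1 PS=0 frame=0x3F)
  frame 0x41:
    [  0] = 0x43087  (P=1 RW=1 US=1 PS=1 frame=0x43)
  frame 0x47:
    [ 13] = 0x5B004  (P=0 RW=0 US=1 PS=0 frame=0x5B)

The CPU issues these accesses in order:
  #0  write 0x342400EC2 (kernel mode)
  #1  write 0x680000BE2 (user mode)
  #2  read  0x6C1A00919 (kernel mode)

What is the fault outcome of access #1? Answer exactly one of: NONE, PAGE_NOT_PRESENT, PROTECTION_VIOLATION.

Walk each access:
#0 VA=0x342400EC2 (w,kernel):
  L0: frame=0x3A idx=13 entry=0x3B007 [P=1 RW=1 US=1 PS=0]
  L1: frame=0x3B idx=18 entry=0x3C007 [P=1 RW=1 US=1 PS=0]
  L2: frame=0x3C idx=0 entry=0x3F007 [P=1 RW=1 US=1 PS=0]
  → PA=0x3FEC2  (3 entries read)
#1 VA=0x680000BE2 (w,user):
  L0: frame=0x3A idx=26 entry=0x41007 [P=1 RW=1 US=1 PS=0]
  L1: frame=0x41 idx=0 entry=0x43087 [P=1 RW=1 US=1 PS=1]
  → PA=0x43BE2 (huge @L1)  (2 entries read)
#2 VA=0x6C1A00919 (r,kernel):
  L0: frame=0x3A idx=27 entry=0x47007 [P=1 RW=1 US=1 PS=0]
  L1: frame=0x47 idx=13 entry=0x5B004 [P=0 RW=0 US=1 PS=0]
  → PAGE_NOT_PRESENT  (2 entries read)

Access #1 fault: NONE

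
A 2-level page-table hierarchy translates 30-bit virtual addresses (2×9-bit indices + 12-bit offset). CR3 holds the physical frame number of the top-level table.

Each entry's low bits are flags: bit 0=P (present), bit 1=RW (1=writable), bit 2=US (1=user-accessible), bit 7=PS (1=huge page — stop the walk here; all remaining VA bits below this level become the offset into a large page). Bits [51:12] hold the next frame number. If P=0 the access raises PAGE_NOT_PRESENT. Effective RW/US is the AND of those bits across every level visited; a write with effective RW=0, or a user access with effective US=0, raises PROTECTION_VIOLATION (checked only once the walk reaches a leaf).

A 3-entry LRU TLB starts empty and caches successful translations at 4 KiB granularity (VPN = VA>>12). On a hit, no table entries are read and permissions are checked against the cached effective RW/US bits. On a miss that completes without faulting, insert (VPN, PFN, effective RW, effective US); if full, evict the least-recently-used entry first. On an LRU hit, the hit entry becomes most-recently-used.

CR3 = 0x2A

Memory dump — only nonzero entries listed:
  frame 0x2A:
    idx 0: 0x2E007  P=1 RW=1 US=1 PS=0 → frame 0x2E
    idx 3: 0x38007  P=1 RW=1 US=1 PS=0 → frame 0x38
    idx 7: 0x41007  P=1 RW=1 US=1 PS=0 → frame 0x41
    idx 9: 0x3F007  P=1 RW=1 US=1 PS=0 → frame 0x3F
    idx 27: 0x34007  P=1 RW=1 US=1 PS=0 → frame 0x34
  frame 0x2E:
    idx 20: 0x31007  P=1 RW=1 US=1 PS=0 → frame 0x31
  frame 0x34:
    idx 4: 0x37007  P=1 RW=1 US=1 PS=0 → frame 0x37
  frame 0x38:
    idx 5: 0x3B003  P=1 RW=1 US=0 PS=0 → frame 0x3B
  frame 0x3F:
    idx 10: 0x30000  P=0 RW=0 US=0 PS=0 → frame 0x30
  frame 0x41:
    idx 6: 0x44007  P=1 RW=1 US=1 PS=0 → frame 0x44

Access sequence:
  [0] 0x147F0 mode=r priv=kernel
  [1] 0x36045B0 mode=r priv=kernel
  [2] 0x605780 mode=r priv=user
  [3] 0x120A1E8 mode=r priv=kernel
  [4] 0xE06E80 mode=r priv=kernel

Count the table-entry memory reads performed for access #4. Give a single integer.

Walk each access:
#0 VA=0x147F0 (r,kernel):
  L0: frame=0x2A idx=0 entry=0x2E007 [P=1 RW=1 US=1 PS=0]
  L1: frame=0x2E idx=20 entry=0x31007 [P=1 RW=1 US=1 PS=0]
  → PA=0x317F0  (2 entries read)
#1 VA=0x36045B0 (r,kernel):
  L0: frame=0x2A idx=27 entry=0x34007 [P=1 RW=1 US=1 PS=0]
  L1: frame=0x34 idx=4 entry=0x37007 [P=1 RW=1 US=1 PS=0]
  → PA=0x375B0  (2 entries read)
#2 VA=0x605780 (r,user):
  L0: frame=0x2A idx=3 entry=0x38007 [P=1 RW=1 US=1 PS=0]
  L1: frame=0x38 idx=5 entry=0x3B003 [P=1 RW=1 US=0 PS=0]
  → PROTECTION_VIOLATION  (2 entries read)
#3 VA=0x120A1E8 (r,kernel):
  L0: frame=0x2A idx=9 entry=0x3F007 [P=1 RW=1 US=1 PS=0]
  L1: frame=0x3F idx=10 entry=0x30000 [P=0 RW=0 US=0 PS=0]
  → PAGE_NOT_PRESENT  (2 entries read)
#4 VA=0xE06E80 (r,kernel):
  L0: frame=0x2A idx=7 entry=0x41007 [P=1 RW=1 US=1 PS=0]
  L1: frame=0x41 idx=6 entry=0x44007 [P=1 RW=1 US=1 PS=0]
  → PA=0x44E80  (2 entries read)

Entries read for #4: 2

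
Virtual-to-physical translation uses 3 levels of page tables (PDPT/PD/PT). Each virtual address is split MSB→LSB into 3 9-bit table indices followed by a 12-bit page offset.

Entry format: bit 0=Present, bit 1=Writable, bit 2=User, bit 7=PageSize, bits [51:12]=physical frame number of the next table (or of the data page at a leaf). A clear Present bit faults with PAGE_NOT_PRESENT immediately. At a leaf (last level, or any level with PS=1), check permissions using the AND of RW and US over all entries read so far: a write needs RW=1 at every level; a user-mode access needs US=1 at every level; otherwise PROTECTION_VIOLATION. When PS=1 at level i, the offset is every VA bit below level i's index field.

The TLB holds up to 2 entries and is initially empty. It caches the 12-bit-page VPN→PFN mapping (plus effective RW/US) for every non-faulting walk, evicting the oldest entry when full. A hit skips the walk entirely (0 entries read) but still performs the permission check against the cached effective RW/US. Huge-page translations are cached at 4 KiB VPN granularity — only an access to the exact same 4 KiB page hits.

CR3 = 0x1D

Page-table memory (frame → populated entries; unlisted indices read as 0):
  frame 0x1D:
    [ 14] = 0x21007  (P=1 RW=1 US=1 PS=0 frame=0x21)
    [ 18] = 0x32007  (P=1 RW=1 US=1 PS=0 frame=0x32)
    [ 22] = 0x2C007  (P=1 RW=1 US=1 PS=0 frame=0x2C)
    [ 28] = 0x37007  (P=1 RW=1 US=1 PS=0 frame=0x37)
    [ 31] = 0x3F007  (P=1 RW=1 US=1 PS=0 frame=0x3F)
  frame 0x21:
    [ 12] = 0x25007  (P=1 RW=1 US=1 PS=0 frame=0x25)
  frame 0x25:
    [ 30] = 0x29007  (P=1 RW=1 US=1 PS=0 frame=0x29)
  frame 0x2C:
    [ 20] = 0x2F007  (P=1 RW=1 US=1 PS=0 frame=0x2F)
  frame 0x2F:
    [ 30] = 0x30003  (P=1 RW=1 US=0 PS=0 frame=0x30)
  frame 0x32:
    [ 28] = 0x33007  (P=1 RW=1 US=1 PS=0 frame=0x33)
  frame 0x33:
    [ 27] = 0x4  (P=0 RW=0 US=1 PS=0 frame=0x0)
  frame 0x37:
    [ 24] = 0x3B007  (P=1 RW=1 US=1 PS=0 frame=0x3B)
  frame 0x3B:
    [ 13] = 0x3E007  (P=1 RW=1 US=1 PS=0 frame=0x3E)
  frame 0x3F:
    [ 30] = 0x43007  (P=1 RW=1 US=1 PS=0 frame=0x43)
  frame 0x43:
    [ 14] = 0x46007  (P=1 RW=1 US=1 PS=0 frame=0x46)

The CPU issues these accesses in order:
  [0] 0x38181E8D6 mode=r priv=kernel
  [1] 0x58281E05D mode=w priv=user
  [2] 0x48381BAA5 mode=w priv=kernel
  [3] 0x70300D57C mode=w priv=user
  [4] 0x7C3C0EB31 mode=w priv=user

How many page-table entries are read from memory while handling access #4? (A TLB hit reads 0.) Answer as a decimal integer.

Per-access translation:
#0 VA=0x38181E8D6 (r,kernel):
  lvl0: tbl 0x1D, slot 14 ⇒ 0x21007 (P1/RW1/US1/PS0)
  lvl1: tbl 0x21, slot 12 ⇒ 0x25007 (P1/RW1/US1/PS0)
  lvl2: tbl 0x25, slot 30 ⇒ 0x29007 (P1/RW1/US1/PS0)
  → PA=0x298D6  (3 entries read)
#1 VA=0x58281E05D (w,user):
  lvl0: tbl 0x1D, slot 22 ⇒ 0x2C007 (P1/RW1/US1/PS0)
  lvl1: tbl 0x2C, slot 20 ⇒ 0x2F007 (P1/RW1/US1/PS0)
  lvl2: tbl 0x2F, slot 30 ⇒ 0x30003 (P1/RW1/US0/PS0)
  → PROTECTION_VIOLATION  (3 entries read)
#2 VA=0x48381BAA5 (w,kernel):
  lvl0: tbl 0x1D, slot 18 ⇒ 0x32007 (P1/RW1/US1/PS0)
  lvl1: tbl 0x32, slot 28 ⇒ 0x33007 (P1/RW1/US1/PS0)
  lvl2: tbl 0x33, slot 27 ⇒ 0x4 (P0/RW0/US1/PS0)
  → PAGE_NOT_PRESENT  (3 entries read)
#3 VA=0x70300D57C (w,user):
  lvl0: tbl 0x1D, slot 28 ⇒ 0x37007 (P1/RW1/US1/PS0)
  lvl1: tbl 0x37, slot 24 ⇒ 0x3B007 (P1/RW1/US1/PS0)
  lvl2: tbl 0x3B, slot 13 ⇒ 0x3E007 (P1/RW1/US1/PS0)
  → PA=0x3E57C  (3 entries read)
#4 VA=0x7C3C0EB31 (w,user):
  lvl0: tbl 0x1D, slot 31 ⇒ 0x3F007 (P1/RW1/US1/PS0)
  lvl1: tbl 0x3F, slot 30 ⇒ 0x43007 (P1/RW1/US1/PS0)
  lvl2: tbl 0x43, slot 14 ⇒ 0x46007 (P1/RW1/US1/PS0)
  → PA=0x46B31  (3 entries read)

Entries read for #4: 3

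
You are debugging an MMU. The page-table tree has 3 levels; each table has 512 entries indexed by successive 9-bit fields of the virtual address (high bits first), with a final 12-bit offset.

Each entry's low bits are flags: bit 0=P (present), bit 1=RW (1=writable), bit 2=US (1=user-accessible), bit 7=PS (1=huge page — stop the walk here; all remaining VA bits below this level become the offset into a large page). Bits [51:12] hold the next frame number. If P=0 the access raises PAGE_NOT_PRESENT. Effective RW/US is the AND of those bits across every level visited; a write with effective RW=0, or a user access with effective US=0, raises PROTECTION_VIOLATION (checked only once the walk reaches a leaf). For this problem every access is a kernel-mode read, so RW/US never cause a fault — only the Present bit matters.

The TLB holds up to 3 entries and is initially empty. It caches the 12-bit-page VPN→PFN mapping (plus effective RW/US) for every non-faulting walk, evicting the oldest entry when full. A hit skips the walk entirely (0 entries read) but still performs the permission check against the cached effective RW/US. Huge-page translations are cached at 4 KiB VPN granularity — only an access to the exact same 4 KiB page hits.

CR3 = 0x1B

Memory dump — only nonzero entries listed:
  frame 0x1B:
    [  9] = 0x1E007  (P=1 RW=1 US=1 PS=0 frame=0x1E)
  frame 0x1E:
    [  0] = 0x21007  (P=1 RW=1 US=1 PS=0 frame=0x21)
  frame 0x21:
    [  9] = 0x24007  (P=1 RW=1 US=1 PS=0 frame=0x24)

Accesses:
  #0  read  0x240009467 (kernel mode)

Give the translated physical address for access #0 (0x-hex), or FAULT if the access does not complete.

Trace:
#0 VA=0x240009467 (r,kernel):
  L0 @0x1B[9] → 0x1E007  P=1,RW=1,US=1,PS=0
  L1 @0x1E[0] → 0x21007  P=1,RW=1,US=1,PS=0
  L2 @0x21[9] → 0x24007  P=1,RW=1,US=1,PS=0
  ⇒ phys 0x24467  [3 reads]

Access #0 PA: 0x24467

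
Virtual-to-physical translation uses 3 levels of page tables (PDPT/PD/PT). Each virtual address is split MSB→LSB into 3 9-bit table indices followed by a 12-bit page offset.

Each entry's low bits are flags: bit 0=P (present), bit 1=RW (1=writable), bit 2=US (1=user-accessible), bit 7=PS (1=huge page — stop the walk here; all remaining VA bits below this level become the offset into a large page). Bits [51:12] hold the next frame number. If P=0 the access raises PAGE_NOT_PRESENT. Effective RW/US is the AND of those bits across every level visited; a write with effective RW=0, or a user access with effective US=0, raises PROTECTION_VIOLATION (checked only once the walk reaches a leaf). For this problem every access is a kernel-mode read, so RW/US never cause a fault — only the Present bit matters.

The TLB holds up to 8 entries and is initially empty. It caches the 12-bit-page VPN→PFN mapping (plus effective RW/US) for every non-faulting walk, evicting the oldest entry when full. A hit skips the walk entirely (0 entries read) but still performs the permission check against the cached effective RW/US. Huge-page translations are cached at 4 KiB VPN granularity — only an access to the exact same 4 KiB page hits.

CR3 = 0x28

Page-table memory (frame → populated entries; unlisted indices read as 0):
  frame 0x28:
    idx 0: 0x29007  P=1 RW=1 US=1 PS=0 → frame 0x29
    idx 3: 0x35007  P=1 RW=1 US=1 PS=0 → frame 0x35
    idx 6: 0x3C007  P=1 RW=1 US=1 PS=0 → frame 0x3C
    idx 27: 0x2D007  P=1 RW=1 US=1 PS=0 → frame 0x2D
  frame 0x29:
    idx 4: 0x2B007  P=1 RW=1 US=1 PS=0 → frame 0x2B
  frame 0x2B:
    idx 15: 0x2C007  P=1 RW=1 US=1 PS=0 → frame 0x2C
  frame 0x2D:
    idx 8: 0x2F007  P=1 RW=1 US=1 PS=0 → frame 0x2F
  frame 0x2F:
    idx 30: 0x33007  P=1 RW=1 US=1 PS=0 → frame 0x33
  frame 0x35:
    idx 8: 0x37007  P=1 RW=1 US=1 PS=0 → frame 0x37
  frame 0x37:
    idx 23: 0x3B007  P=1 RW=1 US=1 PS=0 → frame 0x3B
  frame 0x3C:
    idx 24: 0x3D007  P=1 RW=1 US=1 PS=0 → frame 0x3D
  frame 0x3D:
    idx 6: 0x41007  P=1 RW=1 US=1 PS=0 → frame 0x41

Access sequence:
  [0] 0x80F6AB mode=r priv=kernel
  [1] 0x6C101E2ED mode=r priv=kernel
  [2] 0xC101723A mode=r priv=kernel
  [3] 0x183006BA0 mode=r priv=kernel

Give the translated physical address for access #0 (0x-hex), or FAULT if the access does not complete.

Per-access translation:
#0 VA=0x80F6AB (r,kernel):
  L0 @0x28[0] → 0x29007  P=1,RW=1,US=1,PS=0
  L1 @0x29[4] → 0x2B007  P=1,RW=1,US=1,PS=0
  L2 @0x2B[15] → 0x2C007  P=1,RW=1,US=1,PS=0
  ⇒ phys 0x2C6AB  [3 reads]
#1 VA=0x6C101E2ED (r,kernel):
  L0 @0x28[27] → 0x2D007  P=1,RW=1,US=1,PS=0
  L1 @0x2D[8] → 0x2F007  P=1,RW=1,US=1,PS=0
  L2 @0x2F[30] → 0x33007  P=1,RW=1,US=1,PS=0
  ⇒ phys 0x332ED  [3 reads]
#2 VA=0xC101723A (r,kernel):
  L0 @0x28[3] → 0x35007  P=1,RW=1,US=1,PS=0
  L1 @0x35[8] → 0x37007  P=1,RW=1,US=1,PS=0
  L2 @0x37[23] → 0x3B007  P=1,RW=1,US=1,PS=0
  ⇒ phys 0x3B23A  [3 reads]
#3 VA=0x183006BA0 (r,kernel):
  L0 @0x28[6] → 0x3C007  P=1,RW=1,US=1,PS=0
  L1 @0x3C[24] → 0x3D007  P=1,RW=1,US=1,PS=0
  L2 @0x3D[6] → 0x41007  P=1,RW=1,US=1,PS=0
  ⇒ phys 0x41BA0  [3 reads]

Access #0 PA: 0x2C6AB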